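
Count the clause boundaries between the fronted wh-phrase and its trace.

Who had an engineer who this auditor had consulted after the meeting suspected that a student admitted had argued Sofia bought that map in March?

2

"who" is extracted from the subject of "argued".
Boundaries crossed, outermost first: [that], [Ø] — 2 in total.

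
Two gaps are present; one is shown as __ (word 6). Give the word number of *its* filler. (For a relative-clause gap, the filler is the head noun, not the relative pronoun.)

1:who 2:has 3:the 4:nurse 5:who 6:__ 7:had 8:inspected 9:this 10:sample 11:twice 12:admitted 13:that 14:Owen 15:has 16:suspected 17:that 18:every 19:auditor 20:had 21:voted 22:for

The marked gap is inside the relative clause, the subject of "inspected".
Its filler is the head noun "nurse" (via "who"), at word 4.
(The other dependency links word 1 to a gap after word 22.)

4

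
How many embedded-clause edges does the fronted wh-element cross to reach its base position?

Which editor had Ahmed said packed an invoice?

1

"which editor" is extracted from the subject of "packed".
Boundaries crossed, outermost first: [Ø] — 1 in total.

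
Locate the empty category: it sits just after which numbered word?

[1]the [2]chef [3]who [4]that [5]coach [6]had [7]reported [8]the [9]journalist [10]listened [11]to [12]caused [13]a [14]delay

11

The displaced element is "the chef" (word 2).
It is linked across 1 clause boundary (Ø).
It functions as the object of the preposition "to" of "listened", so the gap sits immediately after word 11 ("to").
Base order: That coach had reported the journalist listened to the chef.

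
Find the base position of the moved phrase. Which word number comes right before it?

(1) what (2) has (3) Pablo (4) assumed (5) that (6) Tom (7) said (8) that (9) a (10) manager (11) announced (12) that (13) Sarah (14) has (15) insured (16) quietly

The displaced element is "what" (word 1).
It is linked across 3 clause boundaries (that → that → that).
It functions as the direct object of "insured", so the gap sits immediately after word 15 ("insured").
Base order: Pablo has assumed that Tom said that a manager announced that Sarah has insured what quietly.

15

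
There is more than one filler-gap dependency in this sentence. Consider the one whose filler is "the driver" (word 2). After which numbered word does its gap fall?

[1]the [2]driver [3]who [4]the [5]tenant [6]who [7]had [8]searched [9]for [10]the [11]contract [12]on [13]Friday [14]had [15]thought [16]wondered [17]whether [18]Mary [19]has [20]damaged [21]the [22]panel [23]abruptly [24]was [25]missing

15

The displaced element is "the driver" (word 2).
It is linked across 1 clause boundary (Ø).
It functions as the subject of "wondered", so the gap sits immediately after word 15 ("thought").
Base order: The tenant who had searched for the contract on Friday had thought that the driver wondered whether Mary has damaged the panel abruptly.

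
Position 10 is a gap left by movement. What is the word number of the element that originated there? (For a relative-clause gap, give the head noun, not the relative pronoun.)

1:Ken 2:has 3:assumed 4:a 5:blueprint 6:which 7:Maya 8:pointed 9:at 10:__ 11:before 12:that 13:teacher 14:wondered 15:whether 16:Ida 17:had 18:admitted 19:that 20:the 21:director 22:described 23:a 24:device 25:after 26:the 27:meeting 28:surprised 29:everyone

The gap at 10 is the prepositional object of "pointed", inside a relative clause.
The relative pronoun is "which" (word 6); it is bound by the head noun immediately before it.
Its filler is the head noun "blueprint", at word 5.

5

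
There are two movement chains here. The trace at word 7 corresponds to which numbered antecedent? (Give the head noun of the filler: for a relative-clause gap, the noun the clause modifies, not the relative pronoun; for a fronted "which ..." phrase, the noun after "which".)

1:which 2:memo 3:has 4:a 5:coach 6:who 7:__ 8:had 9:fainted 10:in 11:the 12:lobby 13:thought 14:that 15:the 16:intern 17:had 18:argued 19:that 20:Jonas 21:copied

The marked gap is inside the relative clause, the subject of "fainted".
Its filler is the head noun "coach" (via "who"), at word 5.
(The other dependency links word 2 to a gap after word 21.)

5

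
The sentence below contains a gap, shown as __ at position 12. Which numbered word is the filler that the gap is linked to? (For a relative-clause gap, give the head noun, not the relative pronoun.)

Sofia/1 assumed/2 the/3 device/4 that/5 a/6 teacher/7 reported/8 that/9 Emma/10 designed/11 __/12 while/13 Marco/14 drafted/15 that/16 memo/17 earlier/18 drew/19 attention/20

The gap at 12 is the object of "designed", inside a relative clause.
The relative pronoun is "that" (word 5); it is bound by the head noun immediately before it.
Its filler is the head noun "device", at word 4.

4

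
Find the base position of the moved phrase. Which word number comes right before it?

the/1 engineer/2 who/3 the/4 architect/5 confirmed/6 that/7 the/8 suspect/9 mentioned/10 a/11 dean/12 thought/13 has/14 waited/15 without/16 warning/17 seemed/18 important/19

The displaced element is "the engineer" (word 2).
It is linked across 3 clause boundaries (that → Ø → Ø).
It functions as the subject of "waited", so the gap sits immediately after word 13 ("thought").
Base order: The architect confirmed that the suspect mentioned a dean thought that the engineer has waited without warning.

13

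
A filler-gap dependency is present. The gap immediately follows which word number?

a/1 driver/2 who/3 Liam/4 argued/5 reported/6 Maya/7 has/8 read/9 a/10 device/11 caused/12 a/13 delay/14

The displaced element is "a driver" (word 2).
It is linked across 1 clause boundary (Ø).
It functions as the subject of "reported", so the gap sits immediately after word 5 ("argued").
Base order: Liam argued a driver reported Maya has read a device.

5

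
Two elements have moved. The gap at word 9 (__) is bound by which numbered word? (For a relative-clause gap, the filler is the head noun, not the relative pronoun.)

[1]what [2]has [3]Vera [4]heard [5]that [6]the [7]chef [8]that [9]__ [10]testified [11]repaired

7

The marked gap is inside the relative clause, the subject of "testified".
Its filler is the head noun "chef" (via "that"), at word 7.
(The other dependency links word 1 to a gap after word 11.)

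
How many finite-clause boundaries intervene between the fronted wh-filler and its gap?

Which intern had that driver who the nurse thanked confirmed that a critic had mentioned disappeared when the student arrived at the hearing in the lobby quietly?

"which intern" is extracted from the subject of "disappeared".
Boundaries crossed, outermost first: [that], [Ø] — 2 in total.

2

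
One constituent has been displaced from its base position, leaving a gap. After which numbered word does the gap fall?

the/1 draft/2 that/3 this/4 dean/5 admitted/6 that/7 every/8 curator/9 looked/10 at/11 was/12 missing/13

The displaced element is "the draft" (word 2).
It is linked across 1 clause boundary (that).
It functions as the object of the preposition "at" of "looked", so the gap sits immediately after word 11 ("at").
Base order: This dean admitted that every curator looked at the draft.

11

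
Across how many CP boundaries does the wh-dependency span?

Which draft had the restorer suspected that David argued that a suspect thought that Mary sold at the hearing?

"which draft" is extracted from the object of "sold".
Boundaries crossed, outermost first: [that], [that], [that] — 3 in total.

3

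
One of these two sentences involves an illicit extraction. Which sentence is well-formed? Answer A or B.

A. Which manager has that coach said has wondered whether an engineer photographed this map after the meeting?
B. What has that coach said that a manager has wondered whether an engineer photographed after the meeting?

In B, the wh-phrase is extracted from inside a wh-island (introduced by "whether"), which blocks movement.
In A, the extraction path crosses only that-complement boundaries, which are transparent.
So A is grammatical.

A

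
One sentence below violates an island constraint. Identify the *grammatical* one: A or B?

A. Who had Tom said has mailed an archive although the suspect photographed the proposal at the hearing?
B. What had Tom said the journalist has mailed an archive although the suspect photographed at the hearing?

A

In B, the wh-phrase is extracted from inside an adjunct island (introduced by "although"), which blocks movement.
In A, the extraction path crosses only that-complement boundaries, which are transparent.
So A is grammatical.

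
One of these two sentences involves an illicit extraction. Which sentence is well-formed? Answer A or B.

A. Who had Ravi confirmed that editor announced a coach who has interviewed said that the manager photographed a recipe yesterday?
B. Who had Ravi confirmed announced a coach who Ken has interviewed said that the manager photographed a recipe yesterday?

B

In A, the wh-phrase is extracted from inside a complex-NP island (relative clause) (introduced by "who"), which blocks movement.
In B, the extraction path crosses only that-complement boundaries, which are transparent.
So B is grammatical.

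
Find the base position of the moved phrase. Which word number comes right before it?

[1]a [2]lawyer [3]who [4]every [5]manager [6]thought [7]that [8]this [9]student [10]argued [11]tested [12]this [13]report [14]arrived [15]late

The displaced element is "a lawyer" (word 2).
It is linked across 2 clause boundaries (that → Ø).
It functions as the subject of "tested", so the gap sits immediately after word 10 ("argued").
Base order: Every manager thought that this student argued that a lawyer tested this report.

10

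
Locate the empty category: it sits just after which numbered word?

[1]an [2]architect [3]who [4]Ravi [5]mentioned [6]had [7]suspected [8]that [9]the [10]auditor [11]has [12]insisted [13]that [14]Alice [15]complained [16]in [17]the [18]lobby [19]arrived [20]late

The displaced element is "an architect" (word 2).
It is linked across 1 clause boundary (Ø).
It functions as the subject of "suspected", so the gap sits immediately after word 5 ("mentioned").
Base order: Ravi mentioned an architect had suspected that the auditor has insisted that Alice complained in the lobby.

5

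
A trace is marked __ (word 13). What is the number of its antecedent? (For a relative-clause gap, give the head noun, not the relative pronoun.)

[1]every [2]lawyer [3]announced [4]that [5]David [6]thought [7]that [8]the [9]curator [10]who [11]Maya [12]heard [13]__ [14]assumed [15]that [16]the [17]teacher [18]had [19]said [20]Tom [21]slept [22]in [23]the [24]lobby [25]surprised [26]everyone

9

The gap at 13 is the subject of "assumed", inside a relative clause.
The relative pronoun is "who" (word 10); it is bound by the head noun immediately before it.
Its filler is the head noun "curator", at word 9.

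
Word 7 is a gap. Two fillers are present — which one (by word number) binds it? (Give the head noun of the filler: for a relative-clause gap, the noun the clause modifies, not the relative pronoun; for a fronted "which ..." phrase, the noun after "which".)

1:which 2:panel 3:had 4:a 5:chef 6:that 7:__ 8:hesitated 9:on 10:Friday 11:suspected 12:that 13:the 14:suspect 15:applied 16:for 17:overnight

The marked gap is inside the relative clause, the subject of "hesitated".
Its filler is the head noun "chef" (via "that"), at word 5.
(The other dependency links word 2 to a gap after word 16.)

5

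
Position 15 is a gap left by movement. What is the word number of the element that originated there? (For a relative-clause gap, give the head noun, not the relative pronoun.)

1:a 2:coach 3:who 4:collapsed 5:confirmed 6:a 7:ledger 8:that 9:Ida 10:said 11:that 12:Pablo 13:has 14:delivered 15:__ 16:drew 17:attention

7

The gap at 15 is the object of "delivered", inside a relative clause.
The relative pronoun is "that" (word 8); it is bound by the head noun immediately before it.
Its filler is the head noun "ledger", at word 7.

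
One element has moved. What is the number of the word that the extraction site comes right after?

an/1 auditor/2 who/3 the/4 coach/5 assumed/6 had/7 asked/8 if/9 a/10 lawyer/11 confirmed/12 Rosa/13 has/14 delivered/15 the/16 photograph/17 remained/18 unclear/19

6

The displaced element is "an auditor" (word 2).
It is linked across 1 clause boundary (Ø).
It functions as the subject of "asked", so the gap sits immediately after word 6 ("assumed").
Base order: The coach assumed that an auditor had asked if a lawyer confirmed Rosa has delivered the photograph.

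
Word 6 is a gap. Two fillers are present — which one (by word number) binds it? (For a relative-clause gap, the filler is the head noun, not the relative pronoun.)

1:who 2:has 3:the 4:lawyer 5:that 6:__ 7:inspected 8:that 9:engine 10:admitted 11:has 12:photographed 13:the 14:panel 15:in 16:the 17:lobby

The marked gap is inside the relative clause, the subject of "inspected".
Its filler is the head noun "lawyer" (via "that"), at word 4.
(The other dependency links word 1 to a gap after word 10.)

4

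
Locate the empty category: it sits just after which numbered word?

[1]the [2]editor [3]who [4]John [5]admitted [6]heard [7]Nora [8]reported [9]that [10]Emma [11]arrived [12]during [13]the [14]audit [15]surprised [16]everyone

5

The displaced element is "the editor" (word 2).
It is linked across 1 clause boundary (Ø).
It functions as the subject of "heard", so the gap sits immediately after word 5 ("admitted").
Base order: John admitted that the editor heard Nora reported that Emma arrived during the audit.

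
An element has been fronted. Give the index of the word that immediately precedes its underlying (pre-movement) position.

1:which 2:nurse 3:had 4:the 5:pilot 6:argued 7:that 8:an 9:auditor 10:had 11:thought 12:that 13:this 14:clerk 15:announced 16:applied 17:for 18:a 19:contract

15

The displaced element is "which nurse" (word 2).
It is linked across 3 clause boundaries (that → that → Ø).
It functions as the subject of "applied", so the gap sits immediately after word 15 ("announced").
Base order: The pilot had argued that an auditor had thought that this clerk announced which nurse applied for a contract.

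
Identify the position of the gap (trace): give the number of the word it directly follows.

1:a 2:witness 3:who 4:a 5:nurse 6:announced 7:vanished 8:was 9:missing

The displaced element is "a witness" (word 2).
It is linked across 1 clause boundary (Ø).
It functions as the subject of "vanished", so the gap sits immediately after word 6 ("announced").
Base order: A nurse announced that a witness vanished.

6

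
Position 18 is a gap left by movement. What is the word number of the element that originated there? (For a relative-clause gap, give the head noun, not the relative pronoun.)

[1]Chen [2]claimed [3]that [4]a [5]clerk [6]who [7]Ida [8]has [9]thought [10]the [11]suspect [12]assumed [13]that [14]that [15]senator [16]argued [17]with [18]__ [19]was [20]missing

5

The gap at 18 is the prepositional object of "argued", inside a relative clause.
The relative pronoun is "who" (word 6); it is bound by the head noun immediately before it.
Its filler is the head noun "clerk", at word 5.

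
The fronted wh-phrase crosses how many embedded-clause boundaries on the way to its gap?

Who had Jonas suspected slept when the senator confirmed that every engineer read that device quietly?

1

"who" is extracted from the subject of "slept".
Boundaries crossed, outermost first: [Ø] — 1 in total.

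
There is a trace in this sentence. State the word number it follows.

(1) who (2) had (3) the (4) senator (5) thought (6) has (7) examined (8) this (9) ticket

5

The displaced element is "who" (word 1).
It is linked across 1 clause boundary (Ø).
It functions as the subject of "examined", so the gap sits immediately after word 5 ("thought").
Base order: The senator had thought that who has examined this ticket.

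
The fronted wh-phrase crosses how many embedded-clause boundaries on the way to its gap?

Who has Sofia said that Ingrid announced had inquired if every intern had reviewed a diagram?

"who" is extracted from the subject of "inquired".
Boundaries crossed, outermost first: [that], [Ø] — 2 in total.

2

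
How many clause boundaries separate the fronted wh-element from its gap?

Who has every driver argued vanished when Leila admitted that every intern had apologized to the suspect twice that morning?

1

"who" is extracted from the subject of "vanished".
Boundaries crossed, outermost first: [Ø] — 1 in total.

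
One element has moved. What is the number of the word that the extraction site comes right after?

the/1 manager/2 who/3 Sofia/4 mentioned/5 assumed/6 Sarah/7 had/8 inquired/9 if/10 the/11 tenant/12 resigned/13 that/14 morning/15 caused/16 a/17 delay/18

5

The displaced element is "the manager" (word 2).
It is linked across 1 clause boundary (Ø).
It functions as the subject of "assumed", so the gap sits immediately after word 5 ("mentioned").
Base order: Sofia mentioned the manager assumed Sarah had inquired if the tenant resigned that morning.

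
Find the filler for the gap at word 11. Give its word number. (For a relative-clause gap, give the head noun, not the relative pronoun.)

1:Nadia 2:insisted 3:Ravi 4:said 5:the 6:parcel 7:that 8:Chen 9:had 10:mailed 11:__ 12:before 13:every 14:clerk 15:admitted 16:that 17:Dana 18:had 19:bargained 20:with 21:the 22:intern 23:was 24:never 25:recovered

The gap at 11 is the object of "mailed", inside a relative clause.
The relative pronoun is "that" (word 7); it is bound by the head noun immediately before it.
Its filler is the head noun "parcel", at word 6.

6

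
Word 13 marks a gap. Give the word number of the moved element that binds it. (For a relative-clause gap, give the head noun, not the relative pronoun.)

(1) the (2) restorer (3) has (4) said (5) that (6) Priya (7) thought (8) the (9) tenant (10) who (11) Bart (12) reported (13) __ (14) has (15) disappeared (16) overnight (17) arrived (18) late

The gap at 13 is the subject of "disappeared", inside a relative clause.
The relative pronoun is "who" (word 10); it is bound by the head noun immediately before it.
Its filler is the head noun "tenant", at word 9.

9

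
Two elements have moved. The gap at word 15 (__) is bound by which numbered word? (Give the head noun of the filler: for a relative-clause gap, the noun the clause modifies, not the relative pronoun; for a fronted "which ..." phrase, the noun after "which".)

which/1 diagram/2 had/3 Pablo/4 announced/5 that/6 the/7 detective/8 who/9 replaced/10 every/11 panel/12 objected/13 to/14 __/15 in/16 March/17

The marked gap is the object of the preposition "to" of "objected".
Its filler is the fronted wh-phrase "which diagram", at word 2.
(The other dependency links word 8 to a gap after word 9.)

2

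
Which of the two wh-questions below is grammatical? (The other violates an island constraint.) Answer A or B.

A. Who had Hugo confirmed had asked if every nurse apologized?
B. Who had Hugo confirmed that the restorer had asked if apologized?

A

In B, the wh-phrase is extracted from inside a wh-island (introduced by "if"), which blocks movement.
In A, the extraction path crosses only that-complement boundaries, which are transparent.
So A is grammatical.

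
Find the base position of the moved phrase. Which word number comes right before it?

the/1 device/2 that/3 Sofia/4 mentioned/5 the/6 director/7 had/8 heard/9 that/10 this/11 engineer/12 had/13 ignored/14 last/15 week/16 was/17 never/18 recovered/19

The displaced element is "the device" (word 2).
It is linked across 2 clause boundaries (Ø → that).
It functions as the direct object of "ignored", so the gap sits immediately after word 14 ("ignored").
Base order: Sofia mentioned the director had heard that this engineer had ignored the device last week.

14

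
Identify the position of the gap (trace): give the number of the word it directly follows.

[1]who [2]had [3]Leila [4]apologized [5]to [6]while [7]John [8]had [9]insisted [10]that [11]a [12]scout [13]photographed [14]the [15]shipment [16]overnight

5

The displaced element is "who" (word 1).
It functions as the object of the preposition "to" of "apologized", so the gap sits immediately after word 5 ("to").
Base order: Leila had apologized to who while John had insisted that a scout photographed the shipment overnight.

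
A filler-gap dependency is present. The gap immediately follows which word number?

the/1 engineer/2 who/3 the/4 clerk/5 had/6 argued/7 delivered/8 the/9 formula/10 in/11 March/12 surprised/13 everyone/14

The displaced element is "the engineer" (word 2).
It is linked across 1 clause boundary (Ø).
It functions as the subject of "delivered", so the gap sits immediately after word 7 ("argued").
Base order: The clerk had argued the engineer delivered the formula in March.

7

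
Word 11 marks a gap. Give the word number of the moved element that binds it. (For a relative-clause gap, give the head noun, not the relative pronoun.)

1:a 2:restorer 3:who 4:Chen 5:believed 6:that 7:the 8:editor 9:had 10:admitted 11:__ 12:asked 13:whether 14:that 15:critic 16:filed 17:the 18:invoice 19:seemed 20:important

The gap at 11 is the subject of "asked", inside a relative clause.
The relative pronoun is "who" (word 3); it is bound by the head noun immediately before it.
Its filler is the head noun "restorer", at word 2.

2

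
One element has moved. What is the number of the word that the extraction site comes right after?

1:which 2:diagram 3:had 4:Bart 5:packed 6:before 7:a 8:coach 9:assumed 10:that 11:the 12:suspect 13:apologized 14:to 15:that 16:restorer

5

The displaced element is "which diagram" (word 2).
It functions as the direct object of "packed", so the gap sits immediately after word 5 ("packed").
Base order: Bart had packed which diagram before a coach assumed that the suspect apologized to that restorer.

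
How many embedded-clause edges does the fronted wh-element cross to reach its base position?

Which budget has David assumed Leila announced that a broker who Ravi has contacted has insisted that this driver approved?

3

"which budget" is extracted from the object of "approved".
Boundaries crossed, outermost first: [Ø], [that], [that] — 3 in total.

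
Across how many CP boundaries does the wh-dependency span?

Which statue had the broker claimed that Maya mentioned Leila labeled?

2

"which statue" is extracted from the object of "labeled".
Boundaries crossed, outermost first: [that], [Ø] — 2 in total.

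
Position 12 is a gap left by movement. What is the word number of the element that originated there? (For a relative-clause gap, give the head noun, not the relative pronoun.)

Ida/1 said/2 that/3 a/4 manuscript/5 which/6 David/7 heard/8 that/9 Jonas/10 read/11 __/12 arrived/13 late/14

The gap at 12 is the object of "read", inside a relative clause.
The relative pronoun is "which" (word 6); it is bound by the head noun immediately before it.
Its filler is the head noun "manuscript", at word 5.

5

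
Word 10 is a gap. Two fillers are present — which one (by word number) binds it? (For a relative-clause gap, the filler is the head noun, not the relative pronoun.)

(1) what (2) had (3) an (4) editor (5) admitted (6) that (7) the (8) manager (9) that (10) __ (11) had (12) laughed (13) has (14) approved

8

The marked gap is inside the relative clause, the subject of "laughed".
Its filler is the head noun "manager" (via "that"), at word 8.
(The other dependency links word 1 to a gap after word 14.)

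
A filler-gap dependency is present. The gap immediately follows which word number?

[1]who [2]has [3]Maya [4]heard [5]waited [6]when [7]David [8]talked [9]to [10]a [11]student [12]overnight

The displaced element is "who" (word 1).
It is linked across 1 clause boundary (Ø).
It functions as the subject of "waited", so the gap sits immediately after word 4 ("heard").
Base order: Maya has heard that who waited when David talked to a student overnight.

4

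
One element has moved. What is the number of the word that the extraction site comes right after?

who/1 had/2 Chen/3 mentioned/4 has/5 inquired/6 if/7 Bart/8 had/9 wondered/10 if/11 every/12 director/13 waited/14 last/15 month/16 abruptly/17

The displaced element is "who" (word 1).
It is linked across 1 clause boundary (Ø).
It functions as the subject of "inquired", so the gap sits immediately after word 4 ("mentioned").
Base order: Chen had mentioned who has inquired if Bart had wondered if every director waited last month abruptly.

4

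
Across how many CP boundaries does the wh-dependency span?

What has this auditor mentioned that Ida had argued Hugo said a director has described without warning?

"what" is extracted from the object of "described".
Boundaries crossed, outermost first: [that], [Ø], [Ø] — 3 in total.

3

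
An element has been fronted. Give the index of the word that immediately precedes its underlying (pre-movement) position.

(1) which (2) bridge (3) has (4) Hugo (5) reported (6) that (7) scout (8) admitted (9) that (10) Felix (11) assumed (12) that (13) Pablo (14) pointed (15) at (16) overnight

The displaced element is "which bridge" (word 2).
It is linked across 3 clause boundaries (Ø → that → that).
It functions as the object of the preposition "at" of "pointed", so the gap sits immediately after word 15 ("at").
Base order: Hugo has reported that scout admitted that Felix assumed that Pablo pointed at which bridge overnight.

15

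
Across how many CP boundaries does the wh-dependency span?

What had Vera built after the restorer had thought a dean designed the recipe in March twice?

"what" originates inside the matrix clause — no clause boundary is crossed.

0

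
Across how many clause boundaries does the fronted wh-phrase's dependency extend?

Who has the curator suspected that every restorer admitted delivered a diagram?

2

"who" is extracted from the subject of "delivered".
Boundaries crossed, outermost first: [that], [Ø] — 2 in total.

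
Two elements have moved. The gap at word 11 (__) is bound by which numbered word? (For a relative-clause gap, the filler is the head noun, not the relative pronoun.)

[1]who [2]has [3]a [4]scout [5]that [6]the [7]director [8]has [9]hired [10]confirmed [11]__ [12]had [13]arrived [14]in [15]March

The marked gap is the subject of "arrived".
Its filler is the fronted wh-phrase "who", at word 1.
(The other dependency links word 4 to a gap after word 9.)

1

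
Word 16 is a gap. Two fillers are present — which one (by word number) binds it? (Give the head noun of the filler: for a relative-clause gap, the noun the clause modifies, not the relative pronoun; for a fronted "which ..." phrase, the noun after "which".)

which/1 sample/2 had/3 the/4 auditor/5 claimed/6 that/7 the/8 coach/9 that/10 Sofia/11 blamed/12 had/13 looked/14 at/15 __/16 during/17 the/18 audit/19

The marked gap is the object of the preposition "at" of "looked".
Its filler is the fronted wh-phrase "which sample", at word 2.
(The other dependency links word 9 to a gap after word 12.)

2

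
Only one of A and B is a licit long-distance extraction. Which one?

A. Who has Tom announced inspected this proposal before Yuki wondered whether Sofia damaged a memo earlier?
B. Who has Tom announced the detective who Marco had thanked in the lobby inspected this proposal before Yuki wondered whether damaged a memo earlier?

A

In B, the wh-phrase is extracted from inside an adjunct island (introduced by "before"), which blocks movement.
In A, the extraction path crosses only that-complement boundaries, which are transparent.
So A is grammatical.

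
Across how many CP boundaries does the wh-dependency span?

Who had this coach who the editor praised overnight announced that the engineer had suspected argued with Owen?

"who" is extracted from the subject of "argued".
Boundaries crossed, outermost first: [that], [Ø] — 2 in total.

2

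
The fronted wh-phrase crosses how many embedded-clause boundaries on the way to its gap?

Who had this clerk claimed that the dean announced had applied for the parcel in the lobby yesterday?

2

"who" is extracted from the subject of "applied".
Boundaries crossed, outermost first: [that], [Ø] — 2 in total.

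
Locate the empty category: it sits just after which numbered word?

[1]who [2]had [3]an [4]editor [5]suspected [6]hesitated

The displaced element is "who" (word 1).
It is linked across 1 clause boundary (Ø).
It functions as the subject of "hesitated", so the gap sits immediately after word 5 ("suspected").
Base order: An editor had suspected who hesitated.

5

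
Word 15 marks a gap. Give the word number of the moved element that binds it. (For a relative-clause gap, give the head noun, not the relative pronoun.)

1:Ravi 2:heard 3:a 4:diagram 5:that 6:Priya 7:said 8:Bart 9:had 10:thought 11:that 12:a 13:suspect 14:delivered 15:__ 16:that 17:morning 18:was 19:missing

4

The gap at 15 is the object of "delivered", inside a relative clause.
The relative pronoun is "that" (word 5); it is bound by the head noun immediately before it.
Its filler is the head noun "diagram", at word 4.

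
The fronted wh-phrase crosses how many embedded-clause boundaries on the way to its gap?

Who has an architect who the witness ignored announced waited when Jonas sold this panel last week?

1

"who" is extracted from the subject of "waited".
Boundaries crossed, outermost first: [Ø] — 1 in total.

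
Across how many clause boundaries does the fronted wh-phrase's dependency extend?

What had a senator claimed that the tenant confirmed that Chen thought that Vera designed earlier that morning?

3

"what" is extracted from the object of "designed".
Boundaries crossed, outermost first: [that], [that], [that] — 3 in total.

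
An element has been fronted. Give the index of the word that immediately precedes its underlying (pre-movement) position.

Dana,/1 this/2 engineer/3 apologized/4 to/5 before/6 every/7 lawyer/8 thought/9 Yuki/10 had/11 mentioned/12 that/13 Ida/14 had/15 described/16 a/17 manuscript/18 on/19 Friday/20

5

The displaced element is "Dana" (word 1).
It functions as the object of the preposition "to" of "apologized", so the gap sits immediately after word 5 ("to").
Base order: This engineer apologized to Dana before every lawyer thought Yuki had mentioned that Ida had described a manuscript on Friday.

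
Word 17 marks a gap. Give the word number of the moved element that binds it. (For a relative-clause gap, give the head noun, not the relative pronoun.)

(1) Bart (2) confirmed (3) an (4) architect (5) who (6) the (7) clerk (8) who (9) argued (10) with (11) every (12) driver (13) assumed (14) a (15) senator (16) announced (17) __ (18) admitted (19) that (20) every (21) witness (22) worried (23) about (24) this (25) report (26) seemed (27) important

The gap at 17 is the subject of "admitted", inside a relative clause.
The relative pronoun is "who" (word 5); it is bound by the head noun immediately before it.
Its filler is the head noun "architect", at word 4.

4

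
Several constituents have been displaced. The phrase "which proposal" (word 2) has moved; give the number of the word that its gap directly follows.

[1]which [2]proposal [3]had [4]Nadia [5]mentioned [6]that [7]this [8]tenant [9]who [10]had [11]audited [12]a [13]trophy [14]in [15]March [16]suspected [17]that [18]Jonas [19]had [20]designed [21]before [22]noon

20

The displaced element is "which proposal" (word 2).
It is linked across 2 clause boundaries (that → that).
It functions as the direct object of "designed", so the gap sits immediately after word 20 ("designed").
Base order: Nadia had mentioned that this tenant who had audited a trophy in March suspected that Jonas had designed which proposal before noon.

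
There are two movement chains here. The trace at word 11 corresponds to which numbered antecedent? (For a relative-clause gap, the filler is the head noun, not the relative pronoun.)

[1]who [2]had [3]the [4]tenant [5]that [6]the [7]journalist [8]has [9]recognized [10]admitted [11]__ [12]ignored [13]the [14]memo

1

The marked gap is the subject of "ignored".
Its filler is the fronted wh-phrase "who", at word 1.
(The other dependency links word 4 to a gap after word 9.)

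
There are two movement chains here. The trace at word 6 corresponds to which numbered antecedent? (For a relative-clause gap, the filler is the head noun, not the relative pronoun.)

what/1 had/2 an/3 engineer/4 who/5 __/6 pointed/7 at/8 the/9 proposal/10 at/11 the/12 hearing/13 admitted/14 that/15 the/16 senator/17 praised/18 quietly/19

4

The marked gap is inside the relative clause, the subject of "pointed".
Its filler is the head noun "engineer" (via "who"), at word 4.
(The other dependency links word 1 to a gap after word 18.)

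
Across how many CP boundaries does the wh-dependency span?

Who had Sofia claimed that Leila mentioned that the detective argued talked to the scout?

"who" is extracted from the subject of "talked".
Boundaries crossed, outermost first: [that], [that], [Ø] — 3 in total.

3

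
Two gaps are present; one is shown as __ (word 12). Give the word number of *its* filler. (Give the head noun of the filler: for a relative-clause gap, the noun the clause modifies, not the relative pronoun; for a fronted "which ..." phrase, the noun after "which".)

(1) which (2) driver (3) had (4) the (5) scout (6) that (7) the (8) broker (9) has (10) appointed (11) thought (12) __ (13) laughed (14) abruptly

2

The marked gap is the subject of "laughed".
Its filler is the fronted wh-phrase "which driver", at word 2.
(The other dependency links word 5 to a gap after word 10.)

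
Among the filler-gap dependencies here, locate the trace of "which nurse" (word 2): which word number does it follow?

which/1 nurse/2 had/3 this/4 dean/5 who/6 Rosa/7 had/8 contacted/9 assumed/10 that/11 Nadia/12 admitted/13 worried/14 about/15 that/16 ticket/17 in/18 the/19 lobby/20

13

The displaced element is "which nurse" (word 2).
It is linked across 2 clause boundaries (that → Ø).
It functions as the subject of "worried", so the gap sits immediately after word 13 ("admitted").
Base order: This dean who Rosa had contacted had assumed that Nadia admitted which nurse worried about that ticket in the lobby.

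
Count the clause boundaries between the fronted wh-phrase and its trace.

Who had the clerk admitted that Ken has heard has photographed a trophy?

2

"who" is extracted from the subject of "photographed".
Boundaries crossed, outermost first: [that], [Ø] — 2 in total.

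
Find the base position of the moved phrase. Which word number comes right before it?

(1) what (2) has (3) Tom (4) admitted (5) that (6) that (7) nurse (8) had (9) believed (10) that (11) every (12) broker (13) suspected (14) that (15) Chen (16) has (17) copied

The displaced element is "what" (word 1).
It is linked across 3 clause boundaries (that → that → that).
It functions as the direct object of "copied", so the gap sits immediately after word 17 ("copied").
Base order: Tom has admitted that that nurse had believed that every broker suspected that Chen has copied what.

17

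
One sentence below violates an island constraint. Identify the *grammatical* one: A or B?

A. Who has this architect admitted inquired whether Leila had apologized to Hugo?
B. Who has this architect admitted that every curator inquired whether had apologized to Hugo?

In B, the wh-phrase is extracted from inside a wh-island (introduced by "whether"), which blocks movement.
In A, the extraction path crosses only that-complement boundaries, which are transparent.
So A is grammatical.

A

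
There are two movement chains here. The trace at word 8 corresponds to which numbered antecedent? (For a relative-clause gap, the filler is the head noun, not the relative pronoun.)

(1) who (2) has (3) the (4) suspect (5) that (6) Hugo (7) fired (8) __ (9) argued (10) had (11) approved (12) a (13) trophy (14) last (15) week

The marked gap is inside the relative clause, the direct object of "fired".
Its filler is the head noun "suspect" (via "that"), at word 4.
(The other dependency links word 1 to a gap after word 9.)

4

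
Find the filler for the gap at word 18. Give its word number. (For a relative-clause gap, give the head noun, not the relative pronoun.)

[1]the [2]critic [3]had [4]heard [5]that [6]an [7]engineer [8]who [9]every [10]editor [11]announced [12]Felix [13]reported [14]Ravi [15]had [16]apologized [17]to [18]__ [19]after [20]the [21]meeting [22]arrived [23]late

7

The gap at 18 is the prepositional object of "apologized", inside a relative clause.
The relative pronoun is "who" (word 8); it is bound by the head noun immediately before it.
Its filler is the head noun "engineer", at word 7.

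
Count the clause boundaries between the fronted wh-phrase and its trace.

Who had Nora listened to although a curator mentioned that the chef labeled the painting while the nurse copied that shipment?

"who" originates inside the matrix clause — no clause boundary is crossed.

0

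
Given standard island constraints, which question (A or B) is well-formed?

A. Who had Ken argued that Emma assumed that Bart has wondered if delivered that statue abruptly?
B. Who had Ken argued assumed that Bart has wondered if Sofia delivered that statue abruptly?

In A, the wh-phrase is extracted from inside a wh-island (introduced by "if"), which blocks movement.
In B, the extraction path crosses only that-complement boundaries, which are transparent.
So B is grammatical.

B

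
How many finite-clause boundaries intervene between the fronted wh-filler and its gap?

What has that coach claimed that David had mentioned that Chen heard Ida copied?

"what" is extracted from the object of "copied".
Boundaries crossed, outermost first: [that], [that], [Ø] — 3 in total.

3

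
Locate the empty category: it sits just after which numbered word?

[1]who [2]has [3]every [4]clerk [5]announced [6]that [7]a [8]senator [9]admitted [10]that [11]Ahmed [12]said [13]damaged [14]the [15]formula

12

The displaced element is "who" (word 1).
It is linked across 3 clause boundaries (that → that → Ø).
It functions as the subject of "damaged", so the gap sits immediately after word 12 ("said").
Base order: Every clerk has announced that a senator admitted that Ahmed said that who damaged the formula.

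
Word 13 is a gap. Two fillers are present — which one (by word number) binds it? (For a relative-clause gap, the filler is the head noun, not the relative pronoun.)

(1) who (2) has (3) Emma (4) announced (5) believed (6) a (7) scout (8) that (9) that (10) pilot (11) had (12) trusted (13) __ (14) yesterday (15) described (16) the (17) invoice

7

The marked gap is inside the relative clause, the direct object of "trusted".
Its filler is the head noun "scout" (via "that"), at word 7.
(The other dependency links word 1 to a gap after word 4.)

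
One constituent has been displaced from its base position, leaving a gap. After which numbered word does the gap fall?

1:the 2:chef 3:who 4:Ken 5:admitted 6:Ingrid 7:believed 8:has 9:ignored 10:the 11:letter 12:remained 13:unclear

The displaced element is "the chef" (word 2).
It is linked across 2 clause boundaries (Ø → Ø).
It functions as the subject of "ignored", so the gap sits immediately after word 7 ("believed").
Base order: Ken admitted Ingrid believed that the chef has ignored the letter.

7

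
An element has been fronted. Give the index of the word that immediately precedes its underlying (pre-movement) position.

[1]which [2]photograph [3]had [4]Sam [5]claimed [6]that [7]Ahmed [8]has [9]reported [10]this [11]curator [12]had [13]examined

13

The displaced element is "which photograph" (word 2).
It is linked across 2 clause boundaries (that → Ø).
It functions as the direct object of "examined", so the gap sits immediately after word 13 ("examined").
Base order: Sam had claimed that Ahmed has reported this curator had examined which photograph.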